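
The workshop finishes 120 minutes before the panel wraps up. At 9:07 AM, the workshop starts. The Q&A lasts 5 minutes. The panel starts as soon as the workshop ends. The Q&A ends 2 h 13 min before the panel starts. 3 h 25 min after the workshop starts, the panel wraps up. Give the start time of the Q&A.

The panel ends at 9:07 AM + 205 min = 12:32 PM.
The workshop ends at 12:32 PM − 120 min = 10:32 AM.
So the panel starts at 10:32 AM.
The Q&A ends at 10:32 AM − 133 min = 8:19 AM.
The Q&A starts at 8:19 AM − 5 min = 8:14 AM.

8:14 AM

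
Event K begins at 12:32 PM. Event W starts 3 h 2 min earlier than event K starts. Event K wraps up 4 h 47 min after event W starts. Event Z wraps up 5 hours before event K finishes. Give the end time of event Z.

9:17 AM

Event W starts at 12:32 PM − 182 min = 9:30 AM.
Event K ends at 9:30 AM + 287 min = 2:17 PM.
Event Z ends at 2:17 PM − 300 min = 9:17 AM.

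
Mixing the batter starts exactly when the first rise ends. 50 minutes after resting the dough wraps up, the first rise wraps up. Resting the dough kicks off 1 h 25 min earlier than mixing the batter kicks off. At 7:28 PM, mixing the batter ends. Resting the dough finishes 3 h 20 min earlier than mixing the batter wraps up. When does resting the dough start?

Resting the dough ends at 7:28 PM − 200 min = 4:08 PM.
The first rise ends at 4:08 PM + 50 min = 4:58 PM.
So mixing the batter starts at 4:58 PM.
Resting the dough starts at 4:58 PM − 85 min = 3:33 PM.

3:33 PM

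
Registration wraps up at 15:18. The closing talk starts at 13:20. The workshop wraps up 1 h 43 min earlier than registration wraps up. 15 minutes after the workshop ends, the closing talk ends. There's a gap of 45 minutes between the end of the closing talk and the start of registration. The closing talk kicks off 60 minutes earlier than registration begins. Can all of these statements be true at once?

The workshop ends at 15:18 − 103 min = 13:35.
The closing talk ends at 13:35 + 15 min = 13:50.
Registration starts at 13:50 + 45 min = 14:35.
The closing talk starts at 14:35 − 60 min = 13:35.
But the closing talk is also said to start at 13:20 — a 15-minute conflict.

No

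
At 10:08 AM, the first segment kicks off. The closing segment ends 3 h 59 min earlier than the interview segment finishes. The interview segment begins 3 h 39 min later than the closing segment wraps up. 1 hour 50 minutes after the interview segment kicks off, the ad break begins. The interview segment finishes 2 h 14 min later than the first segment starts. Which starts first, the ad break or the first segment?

the first segment

The interview segment ends at 10:08 AM + 134 min = 12:22 PM.
The closing segment ends at 12:22 PM − 239 min = 8:23 AM.
The interview segment starts at 8:23 AM + 219 min = 12:02 PM.
The ad break starts at 12:02 PM + 110 min = 1:52 PM.
The ad break starts at 1:52 PM and the first segment starts at 10:08 AM, so the first segment is first.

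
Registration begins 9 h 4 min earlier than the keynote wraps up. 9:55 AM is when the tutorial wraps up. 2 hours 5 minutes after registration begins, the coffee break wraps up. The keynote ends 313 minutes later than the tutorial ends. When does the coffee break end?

8:09 AM

The keynote ends at 9:55 AM + 313 min = 3:08 PM.
Registration starts at 3:08 PM − 544 min = 6:04 AM.
The coffee break ends at 6:04 AM + 125 min = 8:09 AM.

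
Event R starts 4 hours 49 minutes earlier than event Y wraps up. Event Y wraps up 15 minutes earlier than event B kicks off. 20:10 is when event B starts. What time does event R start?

Event Y ends at 20:10 − 15 min = 19:55.
Event R starts at 19:55 − 289 min = 15:06.

15:06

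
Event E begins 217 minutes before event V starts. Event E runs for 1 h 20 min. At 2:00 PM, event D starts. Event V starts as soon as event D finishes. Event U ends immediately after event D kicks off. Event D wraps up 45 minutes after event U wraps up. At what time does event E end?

12:28 PM

Event U ends at 2:00 PM.
Event D ends at 2:00 PM + 45 min = 2:45 PM.
So event V starts at 2:45 PM.
Event E starts at 2:45 PM − 217 min = 11:08 AM.
Event E ends at 11:08 AM + 80 min = 12:28 PM.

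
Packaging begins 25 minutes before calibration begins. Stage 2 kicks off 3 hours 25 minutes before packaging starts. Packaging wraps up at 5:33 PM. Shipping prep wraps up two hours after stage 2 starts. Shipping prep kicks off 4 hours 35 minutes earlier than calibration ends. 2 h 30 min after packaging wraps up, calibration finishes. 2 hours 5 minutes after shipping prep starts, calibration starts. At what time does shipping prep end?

Calibration ends at 5:33 PM + 150 min = 8:03 PM.
Shipping prep starts at 8:03 PM − 275 min = 3:28 PM.
Calibration starts at 3:28 PM + 125 min = 5:33 PM.
Packaging starts at 5:33 PM − 25 min = 5:08 PM.
Stage 2 starts at 5:08 PM − 205 min = 1:43 PM.
Shipping prep ends at 1:43 PM + 120 min = 3:43 PM.

3:43 PM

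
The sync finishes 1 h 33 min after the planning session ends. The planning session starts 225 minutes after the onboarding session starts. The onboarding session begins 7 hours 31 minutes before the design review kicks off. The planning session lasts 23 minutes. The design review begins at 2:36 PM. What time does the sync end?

The onboarding session starts at 2:36 PM − 451 min = 7:05 AM.
The planning session starts at 7:05 AM + 225 min = 10:50 AM.
The planning session ends at 10:50 AM + 23 min = 11:13 AM.
The sync ends at 11:13 AM + 93 min = 12:46 PM.

12:46 PM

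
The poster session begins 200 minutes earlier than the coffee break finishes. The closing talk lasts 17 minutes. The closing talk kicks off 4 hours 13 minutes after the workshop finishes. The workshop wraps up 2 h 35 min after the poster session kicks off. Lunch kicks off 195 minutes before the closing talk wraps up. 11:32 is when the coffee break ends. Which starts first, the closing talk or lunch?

lunch

The poster session starts at 11:32 − 200 min = 08:12.
The workshop ends at 08:12 + 155 min = 10:47.
The closing talk starts at 10:47 + 253 min = 15:00.
The closing talk ends at 15:00 + 17 min = 15:17.
Lunch starts at 15:17 − 195 min = 12:02.
The closing talk starts at 15:00 and lunch starts at 12:02, so lunch is first.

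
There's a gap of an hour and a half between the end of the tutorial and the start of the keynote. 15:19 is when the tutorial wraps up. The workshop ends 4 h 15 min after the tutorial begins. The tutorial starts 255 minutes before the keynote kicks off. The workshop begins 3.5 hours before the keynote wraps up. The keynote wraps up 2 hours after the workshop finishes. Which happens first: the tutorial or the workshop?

The keynote starts at 15:19 + 90 min = 16:49.
The tutorial starts at 16:49 − 255 min = 12:34.
The workshop ends at 12:34 + 255 min = 16:49.
The keynote ends at 16:49 + 120 min = 18:49.
The workshop starts at 18:49 − 210 min = 15:19.
The tutorial starts at 12:34 and the workshop starts at 15:19, so the tutorial is first.

the tutorial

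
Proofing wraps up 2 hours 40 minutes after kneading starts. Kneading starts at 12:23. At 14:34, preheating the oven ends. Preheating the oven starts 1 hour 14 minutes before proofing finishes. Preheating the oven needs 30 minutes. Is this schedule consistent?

Proofing ends at 12:23 + 160 min = 15:03.
Preheating the oven starts at 15:03 − 74 min = 13:49.
Preheating the oven ends at 13:49 + 30 min = 14:19.
But preheating the oven is also said to end at 14:34 — a 15-minute conflict.

No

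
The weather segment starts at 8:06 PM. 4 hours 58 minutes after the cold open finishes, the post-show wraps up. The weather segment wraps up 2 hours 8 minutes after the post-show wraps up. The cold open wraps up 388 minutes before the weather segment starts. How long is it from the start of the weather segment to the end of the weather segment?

The cold open ends at 8:06 PM − 388 min = 1:38 PM.
The post-show ends at 1:38 PM + 298 min = 6:36 PM.
The weather segment ends at 6:36 PM + 128 min = 8:44 PM.
From 8:06 PM to 8:44 PM is 38 minutes.

38 minutes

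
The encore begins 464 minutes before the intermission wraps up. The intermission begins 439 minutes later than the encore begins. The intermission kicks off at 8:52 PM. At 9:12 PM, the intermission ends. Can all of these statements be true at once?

The encore starts at 9:12 PM − 464 min = 1:28 PM.
The intermission starts at 1:28 PM + 439 min = 8:47 PM.
But the intermission is also said to start at 8:52 PM — a 5-minute conflict.

No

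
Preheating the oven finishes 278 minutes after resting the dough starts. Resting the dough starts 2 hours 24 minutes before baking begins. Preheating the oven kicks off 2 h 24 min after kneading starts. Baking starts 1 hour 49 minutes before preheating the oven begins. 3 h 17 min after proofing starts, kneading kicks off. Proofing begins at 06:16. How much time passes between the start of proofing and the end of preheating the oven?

Kneading starts at 06:16 + 197 min = 09:33.
Preheating the oven starts at 09:33 + 144 min = 11:57.
Baking starts at 11:57 − 109 min = 10:08.
Resting the dough starts at 10:08 − 144 min = 07:44.
Preheating the oven ends at 07:44 + 278 min = 12:22.
From 06:16 to 12:22 is 366 minutes.

366 minutes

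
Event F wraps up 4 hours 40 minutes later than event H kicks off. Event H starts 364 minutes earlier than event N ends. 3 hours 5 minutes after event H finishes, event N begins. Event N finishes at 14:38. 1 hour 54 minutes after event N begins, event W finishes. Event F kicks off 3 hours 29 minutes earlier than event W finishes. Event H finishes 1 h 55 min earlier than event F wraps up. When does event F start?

Event H starts at 14:38 − 364 min = 08:34.
Event F ends at 08:34 + 280 min = 13:14.
Event H ends at 13:14 − 115 min = 11:19.
Event N starts at 11:19 + 185 min = 14:24.
Event W ends at 14:24 + 114 min = 16:18.
Event F starts at 16:18 − 209 min = 12:49.

12:49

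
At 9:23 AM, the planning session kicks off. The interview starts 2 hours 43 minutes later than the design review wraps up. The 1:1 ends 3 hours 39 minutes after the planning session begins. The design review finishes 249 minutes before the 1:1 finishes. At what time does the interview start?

The 1:1 ends at 9:23 AM + 219 min = 1:02 PM.
The design review ends at 1:02 PM − 249 min = 8:53 AM.
The interview starts at 8:53 AM + 163 min = 11:36 AM.

11:36 AM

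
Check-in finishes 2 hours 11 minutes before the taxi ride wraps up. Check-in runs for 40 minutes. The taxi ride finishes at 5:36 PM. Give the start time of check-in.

Check-in ends at 5:36 PM − 131 min = 3:25 PM.
Check-in starts at 3:25 PM − 40 min = 2:45 PM.

2:45 PM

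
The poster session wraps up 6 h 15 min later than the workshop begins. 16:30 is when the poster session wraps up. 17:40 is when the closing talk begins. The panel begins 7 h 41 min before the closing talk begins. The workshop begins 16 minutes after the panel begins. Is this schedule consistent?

The panel starts at 17:40 − 461 min = 09:59.
The workshop starts at 09:59 + 16 min = 10:15.
The poster session ends at 10:15 + 375 min = 16:30.
That matches the stated 16:30, so the schedule is consistent.

Yes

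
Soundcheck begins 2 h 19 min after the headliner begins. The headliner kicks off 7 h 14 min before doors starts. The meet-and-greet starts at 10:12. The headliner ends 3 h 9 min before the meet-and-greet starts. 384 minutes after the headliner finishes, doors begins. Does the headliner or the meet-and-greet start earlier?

The headliner ends at 10:12 − 189 min = 07:03.
Doors starts at 07:03 + 384 min = 13:27.
The headliner starts at 13:27 − 434 min = 06:13.
The headliner starts at 06:13 and the meet-and-greet starts at 10:12, so the headliner is first.

the headliner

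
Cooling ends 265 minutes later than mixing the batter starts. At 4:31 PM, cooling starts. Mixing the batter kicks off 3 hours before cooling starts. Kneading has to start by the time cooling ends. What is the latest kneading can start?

5:56 PM

Mixing the batter starts at 4:31 PM − 180 min = 1:31 PM.
Cooling ends at 1:31 PM + 265 min = 5:56 PM.
Kneading is bounded by cooling, so the latest it can start is 5:56 PM.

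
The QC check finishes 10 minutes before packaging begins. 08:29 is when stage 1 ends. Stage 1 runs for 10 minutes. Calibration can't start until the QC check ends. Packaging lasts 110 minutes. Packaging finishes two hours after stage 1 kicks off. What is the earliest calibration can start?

Stage 1 starts at 08:29 − 10 min = 08:19.
Packaging ends at 08:19 + 120 min = 10:19.
Packaging starts at 10:19 − 110 min = 08:29.
The QC check ends at 08:29 − 10 min = 08:19.
Calibration is bounded by the QC check, so the earliest it can start is 08:19.

08:19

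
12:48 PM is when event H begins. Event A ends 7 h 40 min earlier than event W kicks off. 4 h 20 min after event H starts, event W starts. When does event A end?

9:28 AM

Event W starts at 12:48 PM + 260 min = 5:08 PM.
Event A ends at 5:08 PM − 460 min = 9:28 AM.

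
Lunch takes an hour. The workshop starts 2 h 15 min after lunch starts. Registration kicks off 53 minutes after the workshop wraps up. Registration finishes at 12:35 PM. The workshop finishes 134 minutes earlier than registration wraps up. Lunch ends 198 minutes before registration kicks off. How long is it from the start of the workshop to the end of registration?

The workshop ends at 12:35 PM − 134 min = 10:21 AM.
Registration starts at 10:21 AM + 53 min = 11:14 AM.
Lunch ends at 11:14 AM − 198 min = 7:56 AM.
Lunch starts at 7:56 AM − 60 min = 6:56 AM.
The workshop starts at 6:56 AM + 135 min = 9:11 AM.
From 9:11 AM to 12:35 PM is 3 h 24 min.

3 h 24 min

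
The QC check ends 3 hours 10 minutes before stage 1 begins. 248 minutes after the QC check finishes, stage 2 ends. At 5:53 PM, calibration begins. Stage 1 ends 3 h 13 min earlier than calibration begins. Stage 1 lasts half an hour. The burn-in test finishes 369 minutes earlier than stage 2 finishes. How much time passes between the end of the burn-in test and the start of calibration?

Stage 1 ends at 5:53 PM − 193 min = 2:40 PM.
Stage 1 starts at 2:40 PM − 30 min = 2:10 PM.
The QC check ends at 2:10 PM − 190 min = 11:00 AM.
Stage 2 ends at 11:00 AM + 248 min = 3:08 PM.
The burn-in test ends at 3:08 PM − 369 min = 8:59 AM.
From 8:59 AM to 5:53 PM is 8 h 54 min.

8 h 54 min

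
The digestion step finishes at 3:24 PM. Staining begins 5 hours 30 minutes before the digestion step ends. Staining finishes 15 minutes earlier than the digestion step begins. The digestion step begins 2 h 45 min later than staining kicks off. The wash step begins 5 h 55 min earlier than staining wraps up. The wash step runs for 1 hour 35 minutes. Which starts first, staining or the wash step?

Staining starts at 3:24 PM − 330 min = 9:54 AM.
The digestion step starts at 9:54 AM + 165 min = 12:39 PM.
Staining ends at 12:39 PM − 15 min = 12:24 PM.
The wash step starts at 12:24 PM − 355 min = 6:29 AM.
Staining starts at 9:54 AM and the wash step starts at 6:29 AM, so the wash step is first.

the wash step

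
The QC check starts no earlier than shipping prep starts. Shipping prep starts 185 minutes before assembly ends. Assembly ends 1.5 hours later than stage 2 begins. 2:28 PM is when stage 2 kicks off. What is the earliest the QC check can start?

Assembly ends at 2:28 PM + 90 min = 3:58 PM.
Shipping prep starts at 3:58 PM − 185 min = 12:53 PM.
The QC check is bounded by shipping prep, so the earliest it can start is 12:53 PM.

12:53 PM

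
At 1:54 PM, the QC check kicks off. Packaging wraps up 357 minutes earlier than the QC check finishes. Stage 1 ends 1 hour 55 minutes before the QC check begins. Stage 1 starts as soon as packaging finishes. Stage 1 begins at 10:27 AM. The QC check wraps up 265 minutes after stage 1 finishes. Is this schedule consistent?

Stage 1 ends at 1:54 PM − 115 min = 11:59 AM.
The QC check ends at 11:59 AM + 265 min = 4:24 PM.
Packaging ends at 4:24 PM − 357 min = 10:27 AM.
So stage 1 starts at 10:27 AM.
That matches the stated 10:27 AM, so the schedule is consistent.

Yes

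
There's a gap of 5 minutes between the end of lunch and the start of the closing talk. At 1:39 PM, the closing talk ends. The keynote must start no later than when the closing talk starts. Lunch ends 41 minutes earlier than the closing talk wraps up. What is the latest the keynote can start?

1:03 PM

Lunch ends at 1:39 PM − 41 min = 12:58 PM.
The closing talk starts at 12:58 PM + 5 min = 1:03 PM.
The keynote is bounded by the closing talk, so the latest it can start is 1:03 PM.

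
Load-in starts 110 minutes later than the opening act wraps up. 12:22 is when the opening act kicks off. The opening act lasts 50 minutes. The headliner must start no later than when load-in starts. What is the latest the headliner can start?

The opening act ends at 12:22 + 50 min = 13:12.
Load-in starts at 13:12 + 110 min = 15:02.
The headliner is bounded by load-in, so the latest it can start is 15:02.

15:02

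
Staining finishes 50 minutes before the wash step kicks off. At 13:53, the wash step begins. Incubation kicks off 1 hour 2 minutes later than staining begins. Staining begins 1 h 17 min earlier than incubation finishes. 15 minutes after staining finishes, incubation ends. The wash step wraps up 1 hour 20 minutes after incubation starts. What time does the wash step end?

Staining ends at 13:53 − 50 min = 13:03.
Incubation ends at 13:03 + 15 min = 13:18.
Staining starts at 13:18 − 77 min = 12:01.
Incubation starts at 12:01 + 62 min = 13:03.
The wash step ends at 13:03 + 80 min = 14:23.

14:23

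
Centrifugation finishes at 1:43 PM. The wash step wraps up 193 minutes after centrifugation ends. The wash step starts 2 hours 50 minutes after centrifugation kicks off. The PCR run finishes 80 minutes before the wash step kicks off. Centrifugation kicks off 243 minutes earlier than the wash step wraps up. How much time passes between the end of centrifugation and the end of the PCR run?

The wash step ends at 1:43 PM + 193 min = 4:56 PM.
Centrifugation starts at 4:56 PM − 243 min = 12:53 PM.
The wash step starts at 12:53 PM + 170 min = 3:43 PM.
The PCR run ends at 3:43 PM − 80 min = 2:23 PM.
From 1:43 PM to 2:23 PM is 40 minutes.

40 minutes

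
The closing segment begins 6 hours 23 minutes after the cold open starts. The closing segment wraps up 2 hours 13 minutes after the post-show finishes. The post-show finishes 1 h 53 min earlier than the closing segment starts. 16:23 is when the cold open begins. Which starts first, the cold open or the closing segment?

The closing segment starts at 16:23 + 383 min = 22:46.
The cold open starts at 16:23 and the closing segment starts at 22:46, so the cold open is first.

the cold open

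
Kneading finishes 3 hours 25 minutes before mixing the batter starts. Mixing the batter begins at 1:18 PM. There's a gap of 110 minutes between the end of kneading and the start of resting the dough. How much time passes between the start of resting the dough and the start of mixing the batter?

1 hour 35 minutes

Kneading ends at 1:18 PM − 205 min = 9:53 AM.
Resting the dough starts at 9:53 AM + 110 min = 11:43 AM.
From 11:43 AM to 1:18 PM is 1 hour 35 minutes.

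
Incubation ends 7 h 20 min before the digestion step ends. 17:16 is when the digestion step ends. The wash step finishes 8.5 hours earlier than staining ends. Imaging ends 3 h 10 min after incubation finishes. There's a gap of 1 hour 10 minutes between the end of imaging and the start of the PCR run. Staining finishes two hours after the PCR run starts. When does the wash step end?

Incubation ends at 17:16 − 440 min = 09:56.
Imaging ends at 09:56 + 190 min = 13:06.
The PCR run starts at 13:06 + 70 min = 14:16.
Staining ends at 14:16 + 120 min = 16:16.
The wash step ends at 16:16 − 510 min = 07:46.

07:46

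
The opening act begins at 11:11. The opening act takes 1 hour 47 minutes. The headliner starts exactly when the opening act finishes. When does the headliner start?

12:58

The opening act ends at 11:11 + 107 min = 12:58.
So the headliner starts at 12:58.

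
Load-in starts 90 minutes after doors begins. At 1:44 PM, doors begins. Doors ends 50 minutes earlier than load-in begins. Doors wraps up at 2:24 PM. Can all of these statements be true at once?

Yes

Load-in starts at 1:44 PM + 90 min = 3:14 PM.
Doors ends at 3:14 PM − 50 min = 2:24 PM.
That matches the stated 2:24 PM, so the schedule is consistent.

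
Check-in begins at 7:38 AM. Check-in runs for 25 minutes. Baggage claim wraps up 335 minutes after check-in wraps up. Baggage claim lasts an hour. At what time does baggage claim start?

Check-in ends at 7:38 AM + 25 min = 8:03 AM.
Baggage claim ends at 8:03 AM + 335 min = 1:38 PM.
Baggage claim starts at 1:38 PM − 60 min = 12:38 PM.

12:38 PM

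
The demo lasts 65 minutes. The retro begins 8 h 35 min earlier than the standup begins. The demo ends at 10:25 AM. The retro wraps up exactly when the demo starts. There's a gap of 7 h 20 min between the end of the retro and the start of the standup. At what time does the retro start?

8:05 AM

The demo starts at 10:25 AM − 65 min = 9:20 AM.
So the retro ends at 9:20 AM.
The standup starts at 9:20 AM + 440 min = 4:40 PM.
The retro starts at 4:40 PM − 515 min = 8:05 AM.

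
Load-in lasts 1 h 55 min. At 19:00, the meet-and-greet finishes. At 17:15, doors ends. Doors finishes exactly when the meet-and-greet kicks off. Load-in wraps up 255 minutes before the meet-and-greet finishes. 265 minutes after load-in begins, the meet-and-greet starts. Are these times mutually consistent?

Yes

Load-in ends at 19:00 − 255 min = 14:45.
Load-in starts at 14:45 − 115 min = 12:50.
The meet-and-greet starts at 12:50 + 265 min = 17:15.
So doors ends at 17:15.
That matches the stated 17:15, so the schedule is consistent.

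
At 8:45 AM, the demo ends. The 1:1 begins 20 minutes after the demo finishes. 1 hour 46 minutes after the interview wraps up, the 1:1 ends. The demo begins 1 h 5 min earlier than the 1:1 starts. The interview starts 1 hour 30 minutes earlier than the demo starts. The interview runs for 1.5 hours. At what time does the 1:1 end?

The 1:1 starts at 8:45 AM + 20 min = 9:05 AM.
The demo starts at 9:05 AM − 65 min = 8:00 AM.
The interview starts at 8:00 AM − 90 min = 6:30 AM.
The interview ends at 6:30 AM + 90 min = 8:00 AM.
The 1:1 ends at 8:00 AM + 106 min = 9:46 AM.

9:46 AM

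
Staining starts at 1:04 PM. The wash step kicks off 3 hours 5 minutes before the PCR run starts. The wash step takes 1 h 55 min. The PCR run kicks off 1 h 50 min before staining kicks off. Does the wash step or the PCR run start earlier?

The PCR run starts at 1:04 PM − 110 min = 11:14 AM.
The wash step starts at 11:14 AM − 185 min = 8:09 AM.
The wash step starts at 8:09 AM and the PCR run starts at 11:14 AM, so the wash step is first.

the wash step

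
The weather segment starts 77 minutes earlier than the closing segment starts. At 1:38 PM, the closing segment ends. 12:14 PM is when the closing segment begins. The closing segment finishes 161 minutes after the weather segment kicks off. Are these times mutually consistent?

Yes

The weather segment starts at 12:14 PM − 77 min = 10:57 AM.
The closing segment ends at 10:57 AM + 161 min = 1:38 PM.
That matches the stated 1:38 PM, so the schedule is consistent.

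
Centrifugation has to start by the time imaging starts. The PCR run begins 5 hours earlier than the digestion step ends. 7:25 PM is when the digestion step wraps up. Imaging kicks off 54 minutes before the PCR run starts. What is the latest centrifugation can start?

The PCR run starts at 7:25 PM − 300 min = 2:25 PM.
Imaging starts at 2:25 PM − 54 min = 1:31 PM.
Centrifugation is bounded by imaging, so the latest it can start is 1:31 PM.

1:31 PM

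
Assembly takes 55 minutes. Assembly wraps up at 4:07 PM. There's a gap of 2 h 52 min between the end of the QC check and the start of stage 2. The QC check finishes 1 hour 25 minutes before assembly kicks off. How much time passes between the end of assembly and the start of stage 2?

32 minutes

Assembly starts at 4:07 PM − 55 min = 3:12 PM.
The QC check ends at 3:12 PM − 85 min = 1:47 PM.
Stage 2 starts at 1:47 PM + 172 min = 4:39 PM.
From 4:07 PM to 4:39 PM is 32 minutes.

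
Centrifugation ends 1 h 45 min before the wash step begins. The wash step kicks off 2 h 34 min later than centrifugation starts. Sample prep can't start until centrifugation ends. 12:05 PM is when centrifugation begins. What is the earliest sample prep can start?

12:54 PM

The wash step starts at 12:05 PM + 154 min = 2:39 PM.
Centrifugation ends at 2:39 PM − 105 min = 12:54 PM.
Sample prep is bounded by centrifugation, so the earliest it can start is 12:54 PM.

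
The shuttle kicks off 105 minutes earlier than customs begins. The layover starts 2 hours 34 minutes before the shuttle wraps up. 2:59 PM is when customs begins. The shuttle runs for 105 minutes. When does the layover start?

The shuttle starts at 2:59 PM − 105 min = 1:14 PM.
The shuttle ends at 1:14 PM + 105 min = 2:59 PM.
The layover starts at 2:59 PM − 154 min = 12:25 PM.

12:25 PM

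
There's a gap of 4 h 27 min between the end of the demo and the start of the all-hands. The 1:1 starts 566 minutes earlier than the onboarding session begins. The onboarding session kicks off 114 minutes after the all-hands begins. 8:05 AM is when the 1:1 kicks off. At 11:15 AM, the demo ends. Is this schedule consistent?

No

The all-hands starts at 11:15 AM + 267 min = 3:42 PM.
The onboarding session starts at 3:42 PM + 114 min = 5:36 PM.
The 1:1 starts at 5:36 PM − 566 min = 8:10 AM.
But the 1:1 is also said to start at 8:05 AM — a 5-minute conflict.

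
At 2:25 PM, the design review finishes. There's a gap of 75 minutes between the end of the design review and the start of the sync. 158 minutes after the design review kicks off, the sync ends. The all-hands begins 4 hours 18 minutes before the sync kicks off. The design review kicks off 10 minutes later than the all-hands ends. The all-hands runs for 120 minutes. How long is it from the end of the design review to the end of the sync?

The sync starts at 2:25 PM + 75 min = 3:40 PM.
The all-hands starts at 3:40 PM − 258 min = 11:22 AM.
The all-hands ends at 11:22 AM + 120 min = 1:22 PM.
The design review starts at 1:22 PM + 10 min = 1:32 PM.
The sync ends at 1:32 PM + 158 min = 4:10 PM.
From 2:25 PM to 4:10 PM is 1 h 45 min.

1 h 45 min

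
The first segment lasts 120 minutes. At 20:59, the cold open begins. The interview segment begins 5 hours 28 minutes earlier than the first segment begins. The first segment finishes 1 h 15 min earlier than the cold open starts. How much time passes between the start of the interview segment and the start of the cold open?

523 minutes

The first segment ends at 20:59 − 75 min = 19:44.
The first segment starts at 19:44 − 120 min = 17:44.
The interview segment starts at 17:44 − 328 min = 12:16.
From 12:16 to 20:59 is 523 minutes.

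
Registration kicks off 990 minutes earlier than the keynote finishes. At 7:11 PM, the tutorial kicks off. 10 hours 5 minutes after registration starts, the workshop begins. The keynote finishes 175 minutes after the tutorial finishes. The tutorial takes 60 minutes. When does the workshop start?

The tutorial ends at 7:11 PM + 60 min = 8:11 PM.
The keynote ends at 8:11 PM + 175 min = 11:06 PM.
Registration starts at 11:06 PM − 990 min = 6:36 AM.
The workshop starts at 6:36 AM + 605 min = 4:41 PM.

4:41 PM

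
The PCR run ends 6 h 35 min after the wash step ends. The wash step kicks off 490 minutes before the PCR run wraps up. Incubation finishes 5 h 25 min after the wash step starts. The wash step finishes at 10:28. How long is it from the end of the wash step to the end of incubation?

The PCR run ends at 10:28 + 395 min = 17:03.
The wash step starts at 17:03 − 490 min = 08:53.
Incubation ends at 08:53 + 325 min = 14:18.
From 10:28 to 14:18 is 3 hours 50 minutes.

3 hours 50 minutes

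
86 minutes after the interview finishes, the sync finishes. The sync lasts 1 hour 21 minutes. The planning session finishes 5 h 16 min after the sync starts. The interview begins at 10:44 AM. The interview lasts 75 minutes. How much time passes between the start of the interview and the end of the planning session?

396 minutes

The interview ends at 10:44 AM + 75 min = 11:59 AM.
The sync ends at 11:59 AM + 86 min = 1:25 PM.
The sync starts at 1:25 PM − 81 min = 12:04 PM.
The planning session ends at 12:04 PM + 316 min = 5:20 PM.
From 10:44 AM to 5:20 PM is 396 minutes.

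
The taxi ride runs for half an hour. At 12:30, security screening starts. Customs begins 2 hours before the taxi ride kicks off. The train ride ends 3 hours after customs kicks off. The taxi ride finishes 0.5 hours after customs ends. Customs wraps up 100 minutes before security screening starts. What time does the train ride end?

Customs ends at 12:30 − 100 min = 10:50.
The taxi ride ends at 10:50 + 30 min = 11:20.
The taxi ride starts at 11:20 − 30 min = 10:50.
Customs starts at 10:50 − 120 min = 08:50.
The train ride ends at 08:50 + 180 min = 11:50.

11:50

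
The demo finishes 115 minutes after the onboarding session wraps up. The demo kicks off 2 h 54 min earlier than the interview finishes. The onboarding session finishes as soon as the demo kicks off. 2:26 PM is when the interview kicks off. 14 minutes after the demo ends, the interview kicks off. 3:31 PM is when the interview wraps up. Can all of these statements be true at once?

The demo starts at 3:31 PM − 174 min = 12:37 PM.
So the onboarding session ends at 12:37 PM.
The demo ends at 12:37 PM + 115 min = 2:32 PM.
The interview starts at 2:32 PM + 14 min = 2:46 PM.
But the interview is also said to start at 2:26 PM — a 20-minute conflict.

No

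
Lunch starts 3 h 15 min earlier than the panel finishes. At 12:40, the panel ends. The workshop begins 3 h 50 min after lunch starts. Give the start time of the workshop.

13:15

Lunch starts at 12:40 − 195 min = 09:25.
The workshop starts at 09:25 + 230 min = 13:15.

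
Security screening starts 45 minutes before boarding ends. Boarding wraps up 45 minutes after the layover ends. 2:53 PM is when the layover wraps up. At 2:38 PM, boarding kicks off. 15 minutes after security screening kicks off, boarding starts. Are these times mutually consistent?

No

Boarding ends at 2:53 PM + 45 min = 3:38 PM.
Security screening starts at 3:38 PM − 45 min = 2:53 PM.
Boarding starts at 2:53 PM + 15 min = 3:08 PM.
But boarding is also said to start at 2:38 PM — a 30-minute conflict.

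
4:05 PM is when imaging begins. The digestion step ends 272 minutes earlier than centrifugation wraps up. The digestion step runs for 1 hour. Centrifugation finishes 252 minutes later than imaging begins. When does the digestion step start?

2:45 PM

Centrifugation ends at 4:05 PM + 252 min = 8:17 PM.
The digestion step ends at 8:17 PM − 272 min = 3:45 PM.
The digestion step starts at 3:45 PM − 60 min = 2:45 PM.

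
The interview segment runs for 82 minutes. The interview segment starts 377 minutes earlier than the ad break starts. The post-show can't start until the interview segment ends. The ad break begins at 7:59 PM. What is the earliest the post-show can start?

The interview segment starts at 7:59 PM − 377 min = 1:42 PM.
The interview segment ends at 1:42 PM + 82 min = 3:04 PM.
The post-show is bounded by the interview segment, so the earliest it can start is 3:04 PM.

3:04 PM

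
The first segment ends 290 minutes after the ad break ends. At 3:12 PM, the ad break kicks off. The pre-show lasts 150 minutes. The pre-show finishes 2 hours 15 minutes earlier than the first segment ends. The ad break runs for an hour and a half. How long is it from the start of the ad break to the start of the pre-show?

1 hour 35 minutes

The ad break ends at 3:12 PM + 90 min = 4:42 PM.
The first segment ends at 4:42 PM + 290 min = 9:32 PM.
The pre-show ends at 9:32 PM − 135 min = 7:17 PM.
The pre-show starts at 7:17 PM − 150 min = 4:47 PM.
From 3:12 PM to 4:47 PM is 1 hour 35 minutes.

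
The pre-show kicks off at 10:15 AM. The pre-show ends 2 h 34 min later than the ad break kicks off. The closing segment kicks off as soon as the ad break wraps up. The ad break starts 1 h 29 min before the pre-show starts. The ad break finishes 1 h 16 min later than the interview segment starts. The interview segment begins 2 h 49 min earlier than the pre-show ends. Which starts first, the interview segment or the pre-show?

The ad break starts at 10:15 AM − 89 min = 8:46 AM.
The pre-show ends at 8:46 AM + 154 min = 11:20 AM.
The interview segment starts at 11:20 AM − 169 min = 8:31 AM.
The interview segment starts at 8:31 AM and the pre-show starts at 10:15 AM, so the interview segment is first.

the interview segment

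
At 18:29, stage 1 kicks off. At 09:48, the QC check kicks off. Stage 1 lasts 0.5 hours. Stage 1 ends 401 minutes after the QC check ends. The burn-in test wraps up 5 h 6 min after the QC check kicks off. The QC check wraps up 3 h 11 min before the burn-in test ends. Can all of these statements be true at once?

No

The burn-in test ends at 09:48 + 306 min = 14:54.
The QC check ends at 14:54 − 191 min = 11:43.
Stage 1 ends at 11:43 + 401 min = 18:24.
Stage 1 starts at 18:24 − 30 min = 17:54.
But stage 1 is also said to start at 18:29 — a 35-minute conflict.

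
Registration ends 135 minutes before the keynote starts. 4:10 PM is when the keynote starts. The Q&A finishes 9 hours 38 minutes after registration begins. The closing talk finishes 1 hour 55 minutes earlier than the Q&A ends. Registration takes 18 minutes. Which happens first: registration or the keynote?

registration

Registration ends at 4:10 PM − 135 min = 1:55 PM.
Registration starts at 1:55 PM − 18 min = 1:37 PM.
Registration starts at 1:37 PM and the keynote starts at 4:10 PM, so registration is first.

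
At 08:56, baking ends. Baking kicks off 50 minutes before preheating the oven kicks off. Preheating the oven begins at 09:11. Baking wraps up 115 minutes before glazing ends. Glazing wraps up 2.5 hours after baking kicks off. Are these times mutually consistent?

Yes

Baking starts at 09:11 − 50 min = 08:21.
Glazing ends at 08:21 + 150 min = 10:51.
Baking ends at 10:51 − 115 min = 08:56.
That matches the stated 08:56, so the schedule is consistent.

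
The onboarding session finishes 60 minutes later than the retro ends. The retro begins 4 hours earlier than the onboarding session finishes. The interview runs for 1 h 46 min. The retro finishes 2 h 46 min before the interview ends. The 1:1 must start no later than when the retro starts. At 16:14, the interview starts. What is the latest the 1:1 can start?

12:14

The interview ends at 16:14 + 106 min = 18:00.
The retro ends at 18:00 − 166 min = 15:14.
The onboarding session ends at 15:14 + 60 min = 16:14.
The retro starts at 16:14 − 240 min = 12:14.
The 1:1 is bounded by the retro, so the latest it can start is 12:14.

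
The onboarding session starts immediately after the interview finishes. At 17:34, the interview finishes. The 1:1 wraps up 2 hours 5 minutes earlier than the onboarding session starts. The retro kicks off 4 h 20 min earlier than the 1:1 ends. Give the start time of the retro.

The onboarding session starts at 17:34.
The 1:1 ends at 17:34 − 125 min = 15:29.
The retro starts at 15:29 − 260 min = 11:09.

11:09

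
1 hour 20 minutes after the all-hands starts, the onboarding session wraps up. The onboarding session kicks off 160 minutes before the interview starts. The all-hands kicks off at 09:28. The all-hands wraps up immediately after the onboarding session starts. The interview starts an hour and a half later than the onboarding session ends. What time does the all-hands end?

The onboarding session ends at 09:28 + 80 min = 10:48.
The interview starts at 10:48 + 90 min = 12:18.
The onboarding session starts at 12:18 − 160 min = 09:38.
So the all-hands ends at 09:38.

09:38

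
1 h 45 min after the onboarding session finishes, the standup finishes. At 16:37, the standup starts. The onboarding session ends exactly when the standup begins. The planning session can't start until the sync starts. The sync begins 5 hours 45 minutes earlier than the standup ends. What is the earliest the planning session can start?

12:37

The onboarding session ends at 16:37.
The standup ends at 16:37 + 105 min = 18:22.
The sync starts at 18:22 − 345 min = 12:37.
The planning session is bounded by the sync, so the earliest it can start is 12:37.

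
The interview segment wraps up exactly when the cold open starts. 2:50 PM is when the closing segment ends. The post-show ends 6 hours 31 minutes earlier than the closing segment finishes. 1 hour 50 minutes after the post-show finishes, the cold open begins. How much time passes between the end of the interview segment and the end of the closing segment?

4 h 41 min

The post-show ends at 2:50 PM − 391 min = 8:19 AM.
The cold open starts at 8:19 AM + 110 min = 10:09 AM.
So the interview segment ends at 10:09 AM.
From 10:09 AM to 2:50 PM is 4 h 41 min.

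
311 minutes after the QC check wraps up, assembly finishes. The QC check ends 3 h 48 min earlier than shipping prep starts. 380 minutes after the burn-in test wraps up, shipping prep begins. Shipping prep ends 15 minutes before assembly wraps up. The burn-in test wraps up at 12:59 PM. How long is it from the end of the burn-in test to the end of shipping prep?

Shipping prep starts at 12:59 PM + 380 min = 7:19 PM.
The QC check ends at 7:19 PM − 228 min = 3:31 PM.
Assembly ends at 3:31 PM + 311 min = 8:42 PM.
Shipping prep ends at 8:42 PM − 15 min = 8:27 PM.
From 12:59 PM to 8:27 PM is 7 h 28 min.

7 h 28 min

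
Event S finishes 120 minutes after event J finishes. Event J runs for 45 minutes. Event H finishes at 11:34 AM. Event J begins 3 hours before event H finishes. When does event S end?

Event J starts at 11:34 AM − 180 min = 8:34 AM.
Event J ends at 8:34 AM + 45 min = 9:19 AM.
Event S ends at 9:19 AM + 120 min = 11:19 AM.

11:19 AM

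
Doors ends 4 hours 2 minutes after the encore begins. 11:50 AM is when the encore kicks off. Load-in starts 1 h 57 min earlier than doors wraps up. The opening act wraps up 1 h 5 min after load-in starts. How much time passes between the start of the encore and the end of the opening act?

3 h 10 min

Doors ends at 11:50 AM + 242 min = 3:52 PM.
Load-in starts at 3:52 PM − 117 min = 1:55 PM.
The opening act ends at 1:55 PM + 65 min = 3:00 PM.
From 11:50 AM to 3:00 PM is 3 h 10 min.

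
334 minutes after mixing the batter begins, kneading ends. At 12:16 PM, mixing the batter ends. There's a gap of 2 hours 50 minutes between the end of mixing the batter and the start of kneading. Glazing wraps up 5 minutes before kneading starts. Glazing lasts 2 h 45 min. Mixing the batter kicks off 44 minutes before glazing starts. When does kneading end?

5:06 PM

Kneading starts at 12:16 PM + 170 min = 3:06 PM.
Glazing ends at 3:06 PM − 5 min = 3:01 PM.
Glazing starts at 3:01 PM − 165 min = 12:16 PM.
Mixing the batter starts at 12:16 PM − 44 min = 11:32 AM.
Kneading ends at 11:32 AM + 334 min = 5:06 PM.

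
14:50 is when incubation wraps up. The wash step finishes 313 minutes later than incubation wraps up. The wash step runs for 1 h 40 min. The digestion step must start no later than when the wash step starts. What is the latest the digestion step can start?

The wash step ends at 14:50 + 313 min = 20:03.
The wash step starts at 20:03 − 100 min = 18:23.
The digestion step is bounded by the wash step, so the latest it can start is 18:23.

18:23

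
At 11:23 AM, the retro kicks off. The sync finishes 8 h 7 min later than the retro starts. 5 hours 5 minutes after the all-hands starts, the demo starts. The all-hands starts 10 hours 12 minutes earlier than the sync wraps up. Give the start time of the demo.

2:23 PM

The sync ends at 11:23 AM + 487 min = 7:30 PM.
The all-hands starts at 7:30 PM − 612 min = 9:18 AM.
The demo starts at 9:18 AM + 305 min = 2:23 PM.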